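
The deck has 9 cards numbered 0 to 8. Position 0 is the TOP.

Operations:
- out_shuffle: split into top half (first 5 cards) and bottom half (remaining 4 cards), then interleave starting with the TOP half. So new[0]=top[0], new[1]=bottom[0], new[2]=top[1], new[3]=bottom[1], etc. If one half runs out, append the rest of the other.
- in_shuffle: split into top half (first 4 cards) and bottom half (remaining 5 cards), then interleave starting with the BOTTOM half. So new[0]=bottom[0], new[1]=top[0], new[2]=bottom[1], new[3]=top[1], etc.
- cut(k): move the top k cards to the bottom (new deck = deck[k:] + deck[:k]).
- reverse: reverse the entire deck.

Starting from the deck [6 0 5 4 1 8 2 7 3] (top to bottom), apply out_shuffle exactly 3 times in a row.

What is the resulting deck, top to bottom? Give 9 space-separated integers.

Answer: 6 3 7 2 8 1 4 5 0

Derivation:
After op 1 (out_shuffle): [6 8 0 2 5 7 4 3 1]
After op 2 (out_shuffle): [6 7 8 4 0 3 2 1 5]
After op 3 (out_shuffle): [6 3 7 2 8 1 4 5 0]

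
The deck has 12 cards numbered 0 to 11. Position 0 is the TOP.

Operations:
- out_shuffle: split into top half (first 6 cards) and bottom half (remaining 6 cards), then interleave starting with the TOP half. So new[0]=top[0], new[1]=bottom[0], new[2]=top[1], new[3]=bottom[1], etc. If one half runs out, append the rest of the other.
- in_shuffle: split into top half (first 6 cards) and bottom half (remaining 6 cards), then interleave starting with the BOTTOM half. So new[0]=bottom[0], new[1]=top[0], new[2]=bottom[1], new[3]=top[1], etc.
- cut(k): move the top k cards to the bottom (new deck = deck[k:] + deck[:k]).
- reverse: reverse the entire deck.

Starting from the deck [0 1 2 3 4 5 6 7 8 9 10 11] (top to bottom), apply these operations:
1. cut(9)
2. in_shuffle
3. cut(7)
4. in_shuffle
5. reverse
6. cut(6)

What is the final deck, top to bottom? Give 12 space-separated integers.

Answer: 1 10 7 4 0 9 3 6 2 11 8 5

Derivation:
After op 1 (cut(9)): [9 10 11 0 1 2 3 4 5 6 7 8]
After op 2 (in_shuffle): [3 9 4 10 5 11 6 0 7 1 8 2]
After op 3 (cut(7)): [0 7 1 8 2 3 9 4 10 5 11 6]
After op 4 (in_shuffle): [9 0 4 7 10 1 5 8 11 2 6 3]
After op 5 (reverse): [3 6 2 11 8 5 1 10 7 4 0 9]
After op 6 (cut(6)): [1 10 7 4 0 9 3 6 2 11 8 5]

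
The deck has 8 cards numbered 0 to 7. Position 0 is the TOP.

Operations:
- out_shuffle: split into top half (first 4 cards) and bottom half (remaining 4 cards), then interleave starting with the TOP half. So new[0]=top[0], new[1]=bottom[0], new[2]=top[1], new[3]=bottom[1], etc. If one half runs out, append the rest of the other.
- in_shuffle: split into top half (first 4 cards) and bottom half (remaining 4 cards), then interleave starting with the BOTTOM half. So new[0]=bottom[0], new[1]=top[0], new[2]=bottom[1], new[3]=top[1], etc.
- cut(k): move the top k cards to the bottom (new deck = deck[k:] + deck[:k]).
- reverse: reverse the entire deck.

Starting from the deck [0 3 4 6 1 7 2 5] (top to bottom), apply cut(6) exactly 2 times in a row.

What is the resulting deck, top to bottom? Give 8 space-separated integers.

After op 1 (cut(6)): [2 5 0 3 4 6 1 7]
After op 2 (cut(6)): [1 7 2 5 0 3 4 6]

Answer: 1 7 2 5 0 3 4 6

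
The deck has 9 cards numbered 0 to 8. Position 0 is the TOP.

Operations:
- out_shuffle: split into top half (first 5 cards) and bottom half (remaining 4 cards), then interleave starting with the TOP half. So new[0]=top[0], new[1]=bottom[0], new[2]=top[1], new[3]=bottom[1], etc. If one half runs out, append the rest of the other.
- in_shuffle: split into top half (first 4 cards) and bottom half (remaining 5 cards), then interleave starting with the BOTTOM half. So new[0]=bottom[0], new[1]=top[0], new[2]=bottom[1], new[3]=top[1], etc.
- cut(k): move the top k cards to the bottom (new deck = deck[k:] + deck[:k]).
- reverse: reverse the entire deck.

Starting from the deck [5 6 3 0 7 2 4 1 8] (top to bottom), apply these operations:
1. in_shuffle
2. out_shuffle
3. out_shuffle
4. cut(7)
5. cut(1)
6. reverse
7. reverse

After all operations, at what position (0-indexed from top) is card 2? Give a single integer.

Answer: 0

Derivation:
After op 1 (in_shuffle): [7 5 2 6 4 3 1 0 8]
After op 2 (out_shuffle): [7 3 5 1 2 0 6 8 4]
After op 3 (out_shuffle): [7 0 3 6 5 8 1 4 2]
After op 4 (cut(7)): [4 2 7 0 3 6 5 8 1]
After op 5 (cut(1)): [2 7 0 3 6 5 8 1 4]
After op 6 (reverse): [4 1 8 5 6 3 0 7 2]
After op 7 (reverse): [2 7 0 3 6 5 8 1 4]
Card 2 is at position 0.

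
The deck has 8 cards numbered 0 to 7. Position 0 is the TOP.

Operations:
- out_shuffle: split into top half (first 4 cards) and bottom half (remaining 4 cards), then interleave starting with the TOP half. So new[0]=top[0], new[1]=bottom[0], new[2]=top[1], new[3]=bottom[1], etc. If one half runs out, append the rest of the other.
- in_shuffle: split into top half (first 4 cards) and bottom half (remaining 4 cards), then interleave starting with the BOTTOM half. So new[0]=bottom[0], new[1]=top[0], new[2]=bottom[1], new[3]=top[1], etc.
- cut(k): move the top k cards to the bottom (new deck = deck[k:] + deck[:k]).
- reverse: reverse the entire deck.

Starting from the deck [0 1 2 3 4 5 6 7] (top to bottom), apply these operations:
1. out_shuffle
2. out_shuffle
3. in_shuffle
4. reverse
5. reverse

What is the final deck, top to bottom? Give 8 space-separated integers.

After op 1 (out_shuffle): [0 4 1 5 2 6 3 7]
After op 2 (out_shuffle): [0 2 4 6 1 3 5 7]
After op 3 (in_shuffle): [1 0 3 2 5 4 7 6]
After op 4 (reverse): [6 7 4 5 2 3 0 1]
After op 5 (reverse): [1 0 3 2 5 4 7 6]

Answer: 1 0 3 2 5 4 7 6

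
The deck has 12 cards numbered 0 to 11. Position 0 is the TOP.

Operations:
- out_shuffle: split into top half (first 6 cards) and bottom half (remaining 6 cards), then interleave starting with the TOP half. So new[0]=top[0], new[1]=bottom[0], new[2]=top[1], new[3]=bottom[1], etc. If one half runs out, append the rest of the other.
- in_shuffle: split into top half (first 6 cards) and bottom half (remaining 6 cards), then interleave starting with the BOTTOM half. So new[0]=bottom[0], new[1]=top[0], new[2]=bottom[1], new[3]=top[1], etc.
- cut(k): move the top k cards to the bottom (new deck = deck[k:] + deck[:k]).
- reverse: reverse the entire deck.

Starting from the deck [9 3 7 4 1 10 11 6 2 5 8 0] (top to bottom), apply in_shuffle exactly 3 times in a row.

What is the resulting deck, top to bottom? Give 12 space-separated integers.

After op 1 (in_shuffle): [11 9 6 3 2 7 5 4 8 1 0 10]
After op 2 (in_shuffle): [5 11 4 9 8 6 1 3 0 2 10 7]
After op 3 (in_shuffle): [1 5 3 11 0 4 2 9 10 8 7 6]

Answer: 1 5 3 11 0 4 2 9 10 8 7 6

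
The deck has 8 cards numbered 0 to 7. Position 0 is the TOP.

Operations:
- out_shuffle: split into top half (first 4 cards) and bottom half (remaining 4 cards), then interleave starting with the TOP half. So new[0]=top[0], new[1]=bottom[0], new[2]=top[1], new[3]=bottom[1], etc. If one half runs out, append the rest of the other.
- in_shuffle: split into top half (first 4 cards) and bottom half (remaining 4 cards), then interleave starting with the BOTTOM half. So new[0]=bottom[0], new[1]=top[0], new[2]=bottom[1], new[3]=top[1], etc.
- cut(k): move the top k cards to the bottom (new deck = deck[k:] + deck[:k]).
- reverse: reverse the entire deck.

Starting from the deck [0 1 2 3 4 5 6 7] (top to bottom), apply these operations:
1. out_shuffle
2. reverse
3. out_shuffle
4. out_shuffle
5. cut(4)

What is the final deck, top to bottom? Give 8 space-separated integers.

Answer: 3 2 1 0 7 6 5 4

Derivation:
After op 1 (out_shuffle): [0 4 1 5 2 6 3 7]
After op 2 (reverse): [7 3 6 2 5 1 4 0]
After op 3 (out_shuffle): [7 5 3 1 6 4 2 0]
After op 4 (out_shuffle): [7 6 5 4 3 2 1 0]
After op 5 (cut(4)): [3 2 1 0 7 6 5 4]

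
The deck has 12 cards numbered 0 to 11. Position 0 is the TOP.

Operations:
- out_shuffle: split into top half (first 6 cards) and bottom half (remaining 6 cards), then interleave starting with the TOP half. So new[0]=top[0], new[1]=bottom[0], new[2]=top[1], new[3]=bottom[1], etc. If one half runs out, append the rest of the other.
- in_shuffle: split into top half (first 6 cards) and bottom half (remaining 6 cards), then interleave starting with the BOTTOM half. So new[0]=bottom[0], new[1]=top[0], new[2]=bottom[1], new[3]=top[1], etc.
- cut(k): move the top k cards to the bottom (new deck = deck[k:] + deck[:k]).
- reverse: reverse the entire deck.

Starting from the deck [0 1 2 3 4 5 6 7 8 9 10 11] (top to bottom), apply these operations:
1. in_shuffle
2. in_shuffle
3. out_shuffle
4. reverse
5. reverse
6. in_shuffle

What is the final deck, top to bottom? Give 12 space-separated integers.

After op 1 (in_shuffle): [6 0 7 1 8 2 9 3 10 4 11 5]
After op 2 (in_shuffle): [9 6 3 0 10 7 4 1 11 8 5 2]
After op 3 (out_shuffle): [9 4 6 1 3 11 0 8 10 5 7 2]
After op 4 (reverse): [2 7 5 10 8 0 11 3 1 6 4 9]
After op 5 (reverse): [9 4 6 1 3 11 0 8 10 5 7 2]
After op 6 (in_shuffle): [0 9 8 4 10 6 5 1 7 3 2 11]

Answer: 0 9 8 4 10 6 5 1 7 3 2 11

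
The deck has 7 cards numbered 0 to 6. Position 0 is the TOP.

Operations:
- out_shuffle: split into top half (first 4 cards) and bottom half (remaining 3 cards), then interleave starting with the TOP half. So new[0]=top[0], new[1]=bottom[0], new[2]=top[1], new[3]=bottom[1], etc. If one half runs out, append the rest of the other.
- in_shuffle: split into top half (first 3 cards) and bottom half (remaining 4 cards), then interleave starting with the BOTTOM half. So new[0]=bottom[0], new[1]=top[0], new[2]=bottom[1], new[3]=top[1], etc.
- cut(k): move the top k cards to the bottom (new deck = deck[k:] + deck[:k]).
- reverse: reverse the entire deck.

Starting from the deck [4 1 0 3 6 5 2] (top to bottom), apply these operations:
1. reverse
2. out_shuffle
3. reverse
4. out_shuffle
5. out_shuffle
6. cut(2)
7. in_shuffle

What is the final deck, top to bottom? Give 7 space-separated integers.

Answer: 1 5 0 2 3 4 6

Derivation:
After op 1 (reverse): [2 5 6 3 0 1 4]
After op 2 (out_shuffle): [2 0 5 1 6 4 3]
After op 3 (reverse): [3 4 6 1 5 0 2]
After op 4 (out_shuffle): [3 5 4 0 6 2 1]
After op 5 (out_shuffle): [3 6 5 2 4 1 0]
After op 6 (cut(2)): [5 2 4 1 0 3 6]
After op 7 (in_shuffle): [1 5 0 2 3 4 6]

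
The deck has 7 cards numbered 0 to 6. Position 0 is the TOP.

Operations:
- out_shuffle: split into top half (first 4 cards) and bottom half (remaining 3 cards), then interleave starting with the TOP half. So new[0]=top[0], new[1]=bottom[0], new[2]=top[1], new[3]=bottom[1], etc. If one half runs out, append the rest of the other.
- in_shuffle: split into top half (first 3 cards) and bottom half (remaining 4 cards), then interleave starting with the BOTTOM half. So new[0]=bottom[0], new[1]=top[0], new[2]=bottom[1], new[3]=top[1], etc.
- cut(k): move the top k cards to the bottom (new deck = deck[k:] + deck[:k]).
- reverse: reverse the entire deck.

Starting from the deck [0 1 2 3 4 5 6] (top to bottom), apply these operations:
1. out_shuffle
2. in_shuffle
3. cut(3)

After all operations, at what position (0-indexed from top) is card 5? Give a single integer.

Answer: 4

Derivation:
After op 1 (out_shuffle): [0 4 1 5 2 6 3]
After op 2 (in_shuffle): [5 0 2 4 6 1 3]
After op 3 (cut(3)): [4 6 1 3 5 0 2]
Card 5 is at position 4.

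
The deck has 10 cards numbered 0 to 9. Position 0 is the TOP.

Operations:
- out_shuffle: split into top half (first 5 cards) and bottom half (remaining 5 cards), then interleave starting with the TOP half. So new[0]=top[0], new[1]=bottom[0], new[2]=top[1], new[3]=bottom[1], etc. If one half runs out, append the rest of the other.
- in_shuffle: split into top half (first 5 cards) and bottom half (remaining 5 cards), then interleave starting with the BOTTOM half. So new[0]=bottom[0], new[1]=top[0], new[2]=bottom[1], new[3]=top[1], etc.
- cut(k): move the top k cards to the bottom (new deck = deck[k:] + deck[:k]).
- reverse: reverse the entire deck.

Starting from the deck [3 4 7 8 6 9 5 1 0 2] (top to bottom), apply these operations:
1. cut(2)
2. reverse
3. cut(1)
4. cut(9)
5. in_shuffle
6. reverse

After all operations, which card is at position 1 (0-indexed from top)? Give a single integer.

After op 1 (cut(2)): [7 8 6 9 5 1 0 2 3 4]
After op 2 (reverse): [4 3 2 0 1 5 9 6 8 7]
After op 3 (cut(1)): [3 2 0 1 5 9 6 8 7 4]
After op 4 (cut(9)): [4 3 2 0 1 5 9 6 8 7]
After op 5 (in_shuffle): [5 4 9 3 6 2 8 0 7 1]
After op 6 (reverse): [1 7 0 8 2 6 3 9 4 5]
Position 1: card 7.

Answer: 7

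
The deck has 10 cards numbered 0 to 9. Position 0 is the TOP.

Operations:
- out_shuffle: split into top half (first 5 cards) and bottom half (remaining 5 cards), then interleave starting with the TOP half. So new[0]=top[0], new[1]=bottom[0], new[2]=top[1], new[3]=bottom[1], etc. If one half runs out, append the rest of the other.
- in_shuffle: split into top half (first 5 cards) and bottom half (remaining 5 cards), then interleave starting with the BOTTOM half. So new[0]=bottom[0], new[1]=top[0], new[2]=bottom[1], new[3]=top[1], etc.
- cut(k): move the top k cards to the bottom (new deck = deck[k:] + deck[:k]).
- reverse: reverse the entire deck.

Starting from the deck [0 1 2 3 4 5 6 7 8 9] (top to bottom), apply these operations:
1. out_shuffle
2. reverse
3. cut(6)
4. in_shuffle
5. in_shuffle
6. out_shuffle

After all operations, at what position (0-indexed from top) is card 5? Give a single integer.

After op 1 (out_shuffle): [0 5 1 6 2 7 3 8 4 9]
After op 2 (reverse): [9 4 8 3 7 2 6 1 5 0]
After op 3 (cut(6)): [6 1 5 0 9 4 8 3 7 2]
After op 4 (in_shuffle): [4 6 8 1 3 5 7 0 2 9]
After op 5 (in_shuffle): [5 4 7 6 0 8 2 1 9 3]
After op 6 (out_shuffle): [5 8 4 2 7 1 6 9 0 3]
Card 5 is at position 0.

Answer: 0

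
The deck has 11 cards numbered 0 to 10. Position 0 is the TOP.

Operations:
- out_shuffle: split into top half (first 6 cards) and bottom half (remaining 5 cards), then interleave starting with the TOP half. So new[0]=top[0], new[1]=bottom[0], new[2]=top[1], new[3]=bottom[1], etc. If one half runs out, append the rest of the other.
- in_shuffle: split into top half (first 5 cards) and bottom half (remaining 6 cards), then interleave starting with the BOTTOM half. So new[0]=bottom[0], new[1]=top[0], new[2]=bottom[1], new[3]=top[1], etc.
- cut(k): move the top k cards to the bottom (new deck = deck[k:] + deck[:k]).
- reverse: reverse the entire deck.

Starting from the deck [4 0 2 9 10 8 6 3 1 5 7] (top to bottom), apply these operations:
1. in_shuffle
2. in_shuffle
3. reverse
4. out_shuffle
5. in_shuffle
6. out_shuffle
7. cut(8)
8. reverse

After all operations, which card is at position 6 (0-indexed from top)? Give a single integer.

Answer: 5

Derivation:
After op 1 (in_shuffle): [8 4 6 0 3 2 1 9 5 10 7]
After op 2 (in_shuffle): [2 8 1 4 9 6 5 0 10 3 7]
After op 3 (reverse): [7 3 10 0 5 6 9 4 1 8 2]
After op 4 (out_shuffle): [7 9 3 4 10 1 0 8 5 2 6]
After op 5 (in_shuffle): [1 7 0 9 8 3 5 4 2 10 6]
After op 6 (out_shuffle): [1 5 7 4 0 2 9 10 8 6 3]
After op 7 (cut(8)): [8 6 3 1 5 7 4 0 2 9 10]
After op 8 (reverse): [10 9 2 0 4 7 5 1 3 6 8]
Position 6: card 5.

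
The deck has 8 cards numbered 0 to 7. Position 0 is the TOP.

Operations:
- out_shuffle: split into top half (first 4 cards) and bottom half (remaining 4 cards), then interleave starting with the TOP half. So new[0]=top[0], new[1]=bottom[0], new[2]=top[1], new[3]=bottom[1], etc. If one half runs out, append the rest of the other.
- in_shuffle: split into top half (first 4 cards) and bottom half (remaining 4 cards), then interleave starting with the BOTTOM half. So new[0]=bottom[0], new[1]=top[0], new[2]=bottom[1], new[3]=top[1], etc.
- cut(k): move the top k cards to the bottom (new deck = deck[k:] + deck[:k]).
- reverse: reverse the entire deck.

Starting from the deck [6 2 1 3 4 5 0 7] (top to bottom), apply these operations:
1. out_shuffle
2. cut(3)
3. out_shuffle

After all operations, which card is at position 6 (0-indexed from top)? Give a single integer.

Answer: 3

Derivation:
After op 1 (out_shuffle): [6 4 2 5 1 0 3 7]
After op 2 (cut(3)): [5 1 0 3 7 6 4 2]
After op 3 (out_shuffle): [5 7 1 6 0 4 3 2]
Position 6: card 3.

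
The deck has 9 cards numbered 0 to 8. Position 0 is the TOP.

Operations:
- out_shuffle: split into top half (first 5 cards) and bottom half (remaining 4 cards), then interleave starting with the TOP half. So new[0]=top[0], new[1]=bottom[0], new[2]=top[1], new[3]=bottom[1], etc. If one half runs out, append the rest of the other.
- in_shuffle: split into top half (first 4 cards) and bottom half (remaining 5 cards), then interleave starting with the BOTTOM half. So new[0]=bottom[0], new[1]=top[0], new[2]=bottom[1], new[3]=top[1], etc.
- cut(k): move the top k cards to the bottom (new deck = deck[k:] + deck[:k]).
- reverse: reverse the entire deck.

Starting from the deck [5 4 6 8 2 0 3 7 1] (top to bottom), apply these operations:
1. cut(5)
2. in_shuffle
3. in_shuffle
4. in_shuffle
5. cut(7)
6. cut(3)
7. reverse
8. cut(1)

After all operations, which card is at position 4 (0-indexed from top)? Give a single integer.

Answer: 1

Derivation:
After op 1 (cut(5)): [0 3 7 1 5 4 6 8 2]
After op 2 (in_shuffle): [5 0 4 3 6 7 8 1 2]
After op 3 (in_shuffle): [6 5 7 0 8 4 1 3 2]
After op 4 (in_shuffle): [8 6 4 5 1 7 3 0 2]
After op 5 (cut(7)): [0 2 8 6 4 5 1 7 3]
After op 6 (cut(3)): [6 4 5 1 7 3 0 2 8]
After op 7 (reverse): [8 2 0 3 7 1 5 4 6]
After op 8 (cut(1)): [2 0 3 7 1 5 4 6 8]
Position 4: card 1.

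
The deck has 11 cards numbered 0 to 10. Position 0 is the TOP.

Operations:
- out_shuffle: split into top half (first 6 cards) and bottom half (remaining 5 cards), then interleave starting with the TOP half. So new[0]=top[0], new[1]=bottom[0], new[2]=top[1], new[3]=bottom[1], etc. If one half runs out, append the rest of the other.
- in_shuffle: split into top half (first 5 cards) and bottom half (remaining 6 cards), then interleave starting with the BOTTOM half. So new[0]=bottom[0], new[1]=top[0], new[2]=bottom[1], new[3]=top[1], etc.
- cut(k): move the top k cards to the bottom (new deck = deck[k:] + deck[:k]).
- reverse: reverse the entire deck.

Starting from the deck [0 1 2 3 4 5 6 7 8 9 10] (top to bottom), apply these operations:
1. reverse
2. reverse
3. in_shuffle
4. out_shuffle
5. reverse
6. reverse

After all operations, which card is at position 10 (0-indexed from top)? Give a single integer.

After op 1 (reverse): [10 9 8 7 6 5 4 3 2 1 0]
After op 2 (reverse): [0 1 2 3 4 5 6 7 8 9 10]
After op 3 (in_shuffle): [5 0 6 1 7 2 8 3 9 4 10]
After op 4 (out_shuffle): [5 8 0 3 6 9 1 4 7 10 2]
After op 5 (reverse): [2 10 7 4 1 9 6 3 0 8 5]
After op 6 (reverse): [5 8 0 3 6 9 1 4 7 10 2]
Position 10: card 2.

Answer: 2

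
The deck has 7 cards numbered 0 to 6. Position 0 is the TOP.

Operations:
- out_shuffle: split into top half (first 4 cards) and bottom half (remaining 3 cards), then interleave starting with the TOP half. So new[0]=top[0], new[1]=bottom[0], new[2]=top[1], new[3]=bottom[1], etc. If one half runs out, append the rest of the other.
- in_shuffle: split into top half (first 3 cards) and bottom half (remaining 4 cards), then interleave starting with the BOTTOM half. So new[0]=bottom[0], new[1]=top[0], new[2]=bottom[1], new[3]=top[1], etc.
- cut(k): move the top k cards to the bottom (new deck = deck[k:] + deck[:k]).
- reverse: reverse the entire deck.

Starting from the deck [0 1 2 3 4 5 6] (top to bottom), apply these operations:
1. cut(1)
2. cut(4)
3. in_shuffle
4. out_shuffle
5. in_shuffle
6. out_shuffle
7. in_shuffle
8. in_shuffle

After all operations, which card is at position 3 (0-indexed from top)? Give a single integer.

After op 1 (cut(1)): [1 2 3 4 5 6 0]
After op 2 (cut(4)): [5 6 0 1 2 3 4]
After op 3 (in_shuffle): [1 5 2 6 3 0 4]
After op 4 (out_shuffle): [1 3 5 0 2 4 6]
After op 5 (in_shuffle): [0 1 2 3 4 5 6]
After op 6 (out_shuffle): [0 4 1 5 2 6 3]
After op 7 (in_shuffle): [5 0 2 4 6 1 3]
After op 8 (in_shuffle): [4 5 6 0 1 2 3]
Position 3: card 0.

Answer: 0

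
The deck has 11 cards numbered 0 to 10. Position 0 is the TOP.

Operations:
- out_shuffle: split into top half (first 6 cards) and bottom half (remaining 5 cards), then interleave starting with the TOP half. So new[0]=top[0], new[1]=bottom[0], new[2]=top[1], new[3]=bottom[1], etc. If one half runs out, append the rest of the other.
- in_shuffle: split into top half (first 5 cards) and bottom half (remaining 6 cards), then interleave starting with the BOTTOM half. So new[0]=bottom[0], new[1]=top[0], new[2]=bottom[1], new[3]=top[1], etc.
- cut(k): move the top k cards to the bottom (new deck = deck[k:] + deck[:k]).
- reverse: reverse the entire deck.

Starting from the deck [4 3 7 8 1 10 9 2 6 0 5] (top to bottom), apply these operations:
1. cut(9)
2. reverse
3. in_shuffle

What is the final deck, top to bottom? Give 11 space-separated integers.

Answer: 8 6 7 2 3 9 4 10 5 1 0

Derivation:
After op 1 (cut(9)): [0 5 4 3 7 8 1 10 9 2 6]
After op 2 (reverse): [6 2 9 10 1 8 7 3 4 5 0]
After op 3 (in_shuffle): [8 6 7 2 3 9 4 10 5 1 0]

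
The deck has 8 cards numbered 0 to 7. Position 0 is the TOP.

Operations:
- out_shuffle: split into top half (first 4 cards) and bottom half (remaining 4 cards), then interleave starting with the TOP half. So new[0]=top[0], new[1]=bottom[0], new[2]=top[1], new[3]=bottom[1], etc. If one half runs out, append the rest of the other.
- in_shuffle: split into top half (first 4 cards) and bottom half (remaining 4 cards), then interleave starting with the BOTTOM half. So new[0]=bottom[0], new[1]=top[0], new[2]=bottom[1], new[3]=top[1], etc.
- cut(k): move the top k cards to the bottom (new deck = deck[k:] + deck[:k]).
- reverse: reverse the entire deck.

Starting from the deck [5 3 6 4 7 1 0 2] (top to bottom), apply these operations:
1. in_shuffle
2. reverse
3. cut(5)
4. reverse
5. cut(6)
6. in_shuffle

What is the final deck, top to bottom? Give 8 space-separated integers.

After op 1 (in_shuffle): [7 5 1 3 0 6 2 4]
After op 2 (reverse): [4 2 6 0 3 1 5 7]
After op 3 (cut(5)): [1 5 7 4 2 6 0 3]
After op 4 (reverse): [3 0 6 2 4 7 5 1]
After op 5 (cut(6)): [5 1 3 0 6 2 4 7]
After op 6 (in_shuffle): [6 5 2 1 4 3 7 0]

Answer: 6 5 2 1 4 3 7 0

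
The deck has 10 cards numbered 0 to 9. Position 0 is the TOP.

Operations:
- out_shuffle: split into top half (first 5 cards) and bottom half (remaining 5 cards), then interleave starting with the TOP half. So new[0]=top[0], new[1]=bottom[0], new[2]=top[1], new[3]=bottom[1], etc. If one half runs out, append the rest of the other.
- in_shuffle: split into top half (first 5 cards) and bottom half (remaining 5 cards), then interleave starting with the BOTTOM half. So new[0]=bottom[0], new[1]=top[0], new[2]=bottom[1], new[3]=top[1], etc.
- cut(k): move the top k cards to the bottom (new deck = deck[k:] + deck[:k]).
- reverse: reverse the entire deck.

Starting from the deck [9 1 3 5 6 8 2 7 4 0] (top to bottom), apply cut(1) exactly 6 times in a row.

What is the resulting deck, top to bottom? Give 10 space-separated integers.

Answer: 2 7 4 0 9 1 3 5 6 8

Derivation:
After op 1 (cut(1)): [1 3 5 6 8 2 7 4 0 9]
After op 2 (cut(1)): [3 5 6 8 2 7 4 0 9 1]
After op 3 (cut(1)): [5 6 8 2 7 4 0 9 1 3]
After op 4 (cut(1)): [6 8 2 7 4 0 9 1 3 5]
After op 5 (cut(1)): [8 2 7 4 0 9 1 3 5 6]
After op 6 (cut(1)): [2 7 4 0 9 1 3 5 6 8]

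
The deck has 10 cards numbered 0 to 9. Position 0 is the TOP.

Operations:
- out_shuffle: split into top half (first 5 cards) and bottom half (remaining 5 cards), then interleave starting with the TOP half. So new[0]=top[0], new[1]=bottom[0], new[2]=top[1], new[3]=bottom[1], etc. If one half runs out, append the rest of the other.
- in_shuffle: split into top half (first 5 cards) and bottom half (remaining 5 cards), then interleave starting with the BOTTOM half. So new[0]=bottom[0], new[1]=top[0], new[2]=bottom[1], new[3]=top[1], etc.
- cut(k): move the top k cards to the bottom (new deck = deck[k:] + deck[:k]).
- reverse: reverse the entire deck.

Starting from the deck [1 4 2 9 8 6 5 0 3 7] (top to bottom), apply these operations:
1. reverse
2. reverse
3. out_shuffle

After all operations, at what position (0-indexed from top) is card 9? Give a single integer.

Answer: 6

Derivation:
After op 1 (reverse): [7 3 0 5 6 8 9 2 4 1]
After op 2 (reverse): [1 4 2 9 8 6 5 0 3 7]
After op 3 (out_shuffle): [1 6 4 5 2 0 9 3 8 7]
Card 9 is at position 6.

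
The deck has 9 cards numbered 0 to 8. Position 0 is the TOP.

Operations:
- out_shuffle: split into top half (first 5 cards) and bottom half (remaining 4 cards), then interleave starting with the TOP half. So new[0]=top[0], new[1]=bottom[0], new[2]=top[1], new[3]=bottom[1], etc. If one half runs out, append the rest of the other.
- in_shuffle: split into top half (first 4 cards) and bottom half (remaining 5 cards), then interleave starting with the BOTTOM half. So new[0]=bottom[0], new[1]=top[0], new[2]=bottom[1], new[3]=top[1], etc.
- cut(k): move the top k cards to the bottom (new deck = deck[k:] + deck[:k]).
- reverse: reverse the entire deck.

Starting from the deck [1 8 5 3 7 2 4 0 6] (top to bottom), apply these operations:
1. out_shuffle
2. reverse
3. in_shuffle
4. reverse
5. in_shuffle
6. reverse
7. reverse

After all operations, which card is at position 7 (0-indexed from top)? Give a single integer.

Answer: 3

Derivation:
After op 1 (out_shuffle): [1 2 8 4 5 0 3 6 7]
After op 2 (reverse): [7 6 3 0 5 4 8 2 1]
After op 3 (in_shuffle): [5 7 4 6 8 3 2 0 1]
After op 4 (reverse): [1 0 2 3 8 6 4 7 5]
After op 5 (in_shuffle): [8 1 6 0 4 2 7 3 5]
After op 6 (reverse): [5 3 7 2 4 0 6 1 8]
After op 7 (reverse): [8 1 6 0 4 2 7 3 5]
Position 7: card 3.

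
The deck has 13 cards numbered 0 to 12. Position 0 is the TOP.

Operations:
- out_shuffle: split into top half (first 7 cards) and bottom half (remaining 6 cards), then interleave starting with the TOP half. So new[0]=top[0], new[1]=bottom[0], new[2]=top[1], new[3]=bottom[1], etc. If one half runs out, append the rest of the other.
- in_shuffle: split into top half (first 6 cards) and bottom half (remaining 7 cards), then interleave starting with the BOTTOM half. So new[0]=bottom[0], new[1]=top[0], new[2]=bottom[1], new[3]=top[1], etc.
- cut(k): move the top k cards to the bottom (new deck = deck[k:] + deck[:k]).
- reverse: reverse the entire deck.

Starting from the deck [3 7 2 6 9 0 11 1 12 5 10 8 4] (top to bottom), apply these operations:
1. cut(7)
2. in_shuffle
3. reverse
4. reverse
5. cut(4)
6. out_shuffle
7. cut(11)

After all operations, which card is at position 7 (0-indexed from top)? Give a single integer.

Answer: 3

Derivation:
After op 1 (cut(7)): [1 12 5 10 8 4 3 7 2 6 9 0 11]
After op 2 (in_shuffle): [3 1 7 12 2 5 6 10 9 8 0 4 11]
After op 3 (reverse): [11 4 0 8 9 10 6 5 2 12 7 1 3]
After op 4 (reverse): [3 1 7 12 2 5 6 10 9 8 0 4 11]
After op 5 (cut(4)): [2 5 6 10 9 8 0 4 11 3 1 7 12]
After op 6 (out_shuffle): [2 4 5 11 6 3 10 1 9 7 8 12 0]
After op 7 (cut(11)): [12 0 2 4 5 11 6 3 10 1 9 7 8]
Position 7: card 3.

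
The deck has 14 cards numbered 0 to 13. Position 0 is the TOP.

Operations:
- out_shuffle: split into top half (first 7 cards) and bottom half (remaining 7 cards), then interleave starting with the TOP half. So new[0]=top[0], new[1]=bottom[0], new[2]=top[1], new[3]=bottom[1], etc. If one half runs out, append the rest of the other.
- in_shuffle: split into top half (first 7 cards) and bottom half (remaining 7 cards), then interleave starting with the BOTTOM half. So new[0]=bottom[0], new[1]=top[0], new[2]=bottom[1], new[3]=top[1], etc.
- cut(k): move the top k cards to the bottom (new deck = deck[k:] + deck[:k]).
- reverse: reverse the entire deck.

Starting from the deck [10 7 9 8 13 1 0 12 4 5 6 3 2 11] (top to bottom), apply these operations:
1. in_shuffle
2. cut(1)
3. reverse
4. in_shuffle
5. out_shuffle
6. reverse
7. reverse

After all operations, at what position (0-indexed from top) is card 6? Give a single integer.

Answer: 4

Derivation:
After op 1 (in_shuffle): [12 10 4 7 5 9 6 8 3 13 2 1 11 0]
After op 2 (cut(1)): [10 4 7 5 9 6 8 3 13 2 1 11 0 12]
After op 3 (reverse): [12 0 11 1 2 13 3 8 6 9 5 7 4 10]
After op 4 (in_shuffle): [8 12 6 0 9 11 5 1 7 2 4 13 10 3]
After op 5 (out_shuffle): [8 1 12 7 6 2 0 4 9 13 11 10 5 3]
After op 6 (reverse): [3 5 10 11 13 9 4 0 2 6 7 12 1 8]
After op 7 (reverse): [8 1 12 7 6 2 0 4 9 13 11 10 5 3]
Card 6 is at position 4.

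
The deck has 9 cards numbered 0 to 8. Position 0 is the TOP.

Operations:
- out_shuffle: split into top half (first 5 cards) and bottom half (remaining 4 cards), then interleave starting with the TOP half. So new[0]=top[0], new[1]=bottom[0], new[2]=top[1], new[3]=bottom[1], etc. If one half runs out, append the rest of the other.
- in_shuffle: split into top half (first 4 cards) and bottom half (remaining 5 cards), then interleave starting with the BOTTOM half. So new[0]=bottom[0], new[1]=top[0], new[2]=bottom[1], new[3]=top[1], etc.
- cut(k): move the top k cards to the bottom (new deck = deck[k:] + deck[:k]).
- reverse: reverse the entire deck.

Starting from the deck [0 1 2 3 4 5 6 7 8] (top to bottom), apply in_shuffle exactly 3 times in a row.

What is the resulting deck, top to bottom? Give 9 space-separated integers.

After op 1 (in_shuffle): [4 0 5 1 6 2 7 3 8]
After op 2 (in_shuffle): [6 4 2 0 7 5 3 1 8]
After op 3 (in_shuffle): [7 6 5 4 3 2 1 0 8]

Answer: 7 6 5 4 3 2 1 0 8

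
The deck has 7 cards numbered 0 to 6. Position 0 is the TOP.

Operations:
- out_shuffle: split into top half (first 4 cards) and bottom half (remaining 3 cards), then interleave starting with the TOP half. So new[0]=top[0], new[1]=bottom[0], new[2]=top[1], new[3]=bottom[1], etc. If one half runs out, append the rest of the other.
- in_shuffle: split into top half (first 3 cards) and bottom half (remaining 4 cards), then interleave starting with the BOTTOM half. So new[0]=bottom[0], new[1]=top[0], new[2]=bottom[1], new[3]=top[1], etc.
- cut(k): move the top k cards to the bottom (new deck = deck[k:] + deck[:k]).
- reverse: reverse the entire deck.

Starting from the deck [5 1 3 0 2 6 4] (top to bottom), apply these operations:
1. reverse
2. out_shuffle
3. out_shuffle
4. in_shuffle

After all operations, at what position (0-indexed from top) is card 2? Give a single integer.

Answer: 3

Derivation:
After op 1 (reverse): [4 6 2 0 3 1 5]
After op 2 (out_shuffle): [4 3 6 1 2 5 0]
After op 3 (out_shuffle): [4 2 3 5 6 0 1]
After op 4 (in_shuffle): [5 4 6 2 0 3 1]
Card 2 is at position 3.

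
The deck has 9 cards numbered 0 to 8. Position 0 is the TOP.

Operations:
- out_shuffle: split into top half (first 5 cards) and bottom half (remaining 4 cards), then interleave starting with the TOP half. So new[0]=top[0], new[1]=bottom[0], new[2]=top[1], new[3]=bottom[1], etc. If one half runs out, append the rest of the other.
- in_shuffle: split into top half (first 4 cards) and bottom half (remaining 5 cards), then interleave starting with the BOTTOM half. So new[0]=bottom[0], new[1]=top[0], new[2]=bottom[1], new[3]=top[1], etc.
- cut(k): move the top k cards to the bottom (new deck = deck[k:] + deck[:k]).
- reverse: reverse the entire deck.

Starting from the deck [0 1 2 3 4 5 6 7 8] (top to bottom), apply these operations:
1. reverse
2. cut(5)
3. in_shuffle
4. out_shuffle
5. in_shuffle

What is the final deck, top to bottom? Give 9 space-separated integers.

After op 1 (reverse): [8 7 6 5 4 3 2 1 0]
After op 2 (cut(5)): [3 2 1 0 8 7 6 5 4]
After op 3 (in_shuffle): [8 3 7 2 6 1 5 0 4]
After op 4 (out_shuffle): [8 1 3 5 7 0 2 4 6]
After op 5 (in_shuffle): [7 8 0 1 2 3 4 5 6]

Answer: 7 8 0 1 2 3 4 5 6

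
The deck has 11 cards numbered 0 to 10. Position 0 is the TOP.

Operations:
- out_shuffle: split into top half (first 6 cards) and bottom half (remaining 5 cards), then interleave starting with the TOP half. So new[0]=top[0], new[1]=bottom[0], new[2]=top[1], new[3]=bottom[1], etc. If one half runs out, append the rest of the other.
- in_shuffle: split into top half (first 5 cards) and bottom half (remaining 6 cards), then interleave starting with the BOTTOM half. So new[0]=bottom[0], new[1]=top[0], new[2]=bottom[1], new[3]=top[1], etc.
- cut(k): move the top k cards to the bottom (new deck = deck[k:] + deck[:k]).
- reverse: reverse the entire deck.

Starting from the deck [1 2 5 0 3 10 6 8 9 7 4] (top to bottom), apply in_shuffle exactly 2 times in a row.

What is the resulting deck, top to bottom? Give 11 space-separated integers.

After op 1 (in_shuffle): [10 1 6 2 8 5 9 0 7 3 4]
After op 2 (in_shuffle): [5 10 9 1 0 6 7 2 3 8 4]

Answer: 5 10 9 1 0 6 7 2 3 8 4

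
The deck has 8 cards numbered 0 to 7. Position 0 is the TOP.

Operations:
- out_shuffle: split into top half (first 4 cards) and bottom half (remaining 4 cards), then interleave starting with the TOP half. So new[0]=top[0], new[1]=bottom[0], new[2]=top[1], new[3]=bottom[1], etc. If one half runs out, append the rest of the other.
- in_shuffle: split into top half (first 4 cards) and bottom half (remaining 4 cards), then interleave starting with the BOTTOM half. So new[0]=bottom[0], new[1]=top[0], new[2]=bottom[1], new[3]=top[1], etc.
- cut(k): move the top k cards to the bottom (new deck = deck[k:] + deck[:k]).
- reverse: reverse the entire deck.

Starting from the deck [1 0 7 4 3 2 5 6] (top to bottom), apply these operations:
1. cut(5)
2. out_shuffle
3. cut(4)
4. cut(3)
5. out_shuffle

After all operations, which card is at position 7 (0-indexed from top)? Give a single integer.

After op 1 (cut(5)): [2 5 6 1 0 7 4 3]
After op 2 (out_shuffle): [2 0 5 7 6 4 1 3]
After op 3 (cut(4)): [6 4 1 3 2 0 5 7]
After op 4 (cut(3)): [3 2 0 5 7 6 4 1]
After op 5 (out_shuffle): [3 7 2 6 0 4 5 1]
Position 7: card 1.

Answer: 1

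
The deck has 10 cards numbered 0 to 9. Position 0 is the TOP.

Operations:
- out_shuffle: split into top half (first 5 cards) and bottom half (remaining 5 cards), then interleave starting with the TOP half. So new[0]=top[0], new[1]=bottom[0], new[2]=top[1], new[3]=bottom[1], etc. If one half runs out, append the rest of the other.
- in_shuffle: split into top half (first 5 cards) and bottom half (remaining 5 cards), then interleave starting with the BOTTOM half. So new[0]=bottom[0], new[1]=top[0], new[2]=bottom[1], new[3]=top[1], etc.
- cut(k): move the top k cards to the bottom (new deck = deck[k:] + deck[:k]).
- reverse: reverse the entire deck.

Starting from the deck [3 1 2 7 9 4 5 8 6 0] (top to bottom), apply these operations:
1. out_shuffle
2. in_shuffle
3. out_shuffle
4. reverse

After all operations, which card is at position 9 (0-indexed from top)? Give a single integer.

After op 1 (out_shuffle): [3 4 1 5 2 8 7 6 9 0]
After op 2 (in_shuffle): [8 3 7 4 6 1 9 5 0 2]
After op 3 (out_shuffle): [8 1 3 9 7 5 4 0 6 2]
After op 4 (reverse): [2 6 0 4 5 7 9 3 1 8]
Position 9: card 8.

Answer: 8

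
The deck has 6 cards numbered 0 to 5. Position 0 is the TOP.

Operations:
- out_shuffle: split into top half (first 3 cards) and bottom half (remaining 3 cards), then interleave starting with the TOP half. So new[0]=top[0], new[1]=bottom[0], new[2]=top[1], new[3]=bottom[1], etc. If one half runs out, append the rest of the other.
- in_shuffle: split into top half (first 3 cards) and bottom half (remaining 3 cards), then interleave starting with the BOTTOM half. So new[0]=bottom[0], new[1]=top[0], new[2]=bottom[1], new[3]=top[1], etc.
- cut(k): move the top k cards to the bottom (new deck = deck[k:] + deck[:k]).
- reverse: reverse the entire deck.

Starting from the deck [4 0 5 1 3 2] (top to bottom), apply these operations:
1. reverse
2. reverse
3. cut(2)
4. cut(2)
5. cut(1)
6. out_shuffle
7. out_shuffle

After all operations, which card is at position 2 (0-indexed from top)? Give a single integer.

Answer: 5

Derivation:
After op 1 (reverse): [2 3 1 5 0 4]
After op 2 (reverse): [4 0 5 1 3 2]
After op 3 (cut(2)): [5 1 3 2 4 0]
After op 4 (cut(2)): [3 2 4 0 5 1]
After op 5 (cut(1)): [2 4 0 5 1 3]
After op 6 (out_shuffle): [2 5 4 1 0 3]
After op 7 (out_shuffle): [2 1 5 0 4 3]
Position 2: card 5.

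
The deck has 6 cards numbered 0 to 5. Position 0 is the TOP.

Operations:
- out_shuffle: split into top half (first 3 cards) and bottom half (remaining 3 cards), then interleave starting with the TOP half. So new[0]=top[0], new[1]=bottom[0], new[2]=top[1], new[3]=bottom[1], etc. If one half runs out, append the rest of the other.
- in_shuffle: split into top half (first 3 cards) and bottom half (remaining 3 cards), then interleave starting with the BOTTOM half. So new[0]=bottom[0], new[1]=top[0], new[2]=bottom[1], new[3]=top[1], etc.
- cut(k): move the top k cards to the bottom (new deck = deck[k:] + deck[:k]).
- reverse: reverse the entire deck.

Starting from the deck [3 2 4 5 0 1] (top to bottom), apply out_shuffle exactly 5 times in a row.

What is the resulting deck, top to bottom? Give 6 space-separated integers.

After op 1 (out_shuffle): [3 5 2 0 4 1]
After op 2 (out_shuffle): [3 0 5 4 2 1]
After op 3 (out_shuffle): [3 4 0 2 5 1]
After op 4 (out_shuffle): [3 2 4 5 0 1]
After op 5 (out_shuffle): [3 5 2 0 4 1]

Answer: 3 5 2 0 4 1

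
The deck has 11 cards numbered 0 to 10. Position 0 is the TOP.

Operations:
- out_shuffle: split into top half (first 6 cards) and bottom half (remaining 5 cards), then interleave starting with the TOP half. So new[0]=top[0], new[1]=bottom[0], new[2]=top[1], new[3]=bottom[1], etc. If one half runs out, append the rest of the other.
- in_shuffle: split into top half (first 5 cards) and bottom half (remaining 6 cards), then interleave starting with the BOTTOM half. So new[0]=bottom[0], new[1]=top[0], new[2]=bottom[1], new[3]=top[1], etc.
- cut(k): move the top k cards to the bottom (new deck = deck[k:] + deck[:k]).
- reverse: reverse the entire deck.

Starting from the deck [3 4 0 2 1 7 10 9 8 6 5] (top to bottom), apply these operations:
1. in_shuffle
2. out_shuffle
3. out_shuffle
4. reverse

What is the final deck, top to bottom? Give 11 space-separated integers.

After op 1 (in_shuffle): [7 3 10 4 9 0 8 2 6 1 5]
After op 2 (out_shuffle): [7 8 3 2 10 6 4 1 9 5 0]
After op 3 (out_shuffle): [7 4 8 1 3 9 2 5 10 0 6]
After op 4 (reverse): [6 0 10 5 2 9 3 1 8 4 7]

Answer: 6 0 10 5 2 9 3 1 8 4 7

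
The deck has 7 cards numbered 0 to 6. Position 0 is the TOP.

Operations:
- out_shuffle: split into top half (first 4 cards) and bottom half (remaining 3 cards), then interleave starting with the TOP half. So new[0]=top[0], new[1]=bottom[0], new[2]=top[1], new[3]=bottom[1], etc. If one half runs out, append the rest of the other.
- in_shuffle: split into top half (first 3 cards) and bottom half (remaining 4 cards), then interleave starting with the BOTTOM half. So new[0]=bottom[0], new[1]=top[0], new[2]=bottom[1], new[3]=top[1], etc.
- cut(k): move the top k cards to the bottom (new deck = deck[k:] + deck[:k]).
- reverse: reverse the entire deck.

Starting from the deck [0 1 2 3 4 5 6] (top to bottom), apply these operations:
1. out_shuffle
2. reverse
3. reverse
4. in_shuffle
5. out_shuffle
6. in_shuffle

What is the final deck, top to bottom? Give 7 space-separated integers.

Answer: 1 5 2 6 3 0 4

Derivation:
After op 1 (out_shuffle): [0 4 1 5 2 6 3]
After op 2 (reverse): [3 6 2 5 1 4 0]
After op 3 (reverse): [0 4 1 5 2 6 3]
After op 4 (in_shuffle): [5 0 2 4 6 1 3]
After op 5 (out_shuffle): [5 6 0 1 2 3 4]
After op 6 (in_shuffle): [1 5 2 6 3 0 4]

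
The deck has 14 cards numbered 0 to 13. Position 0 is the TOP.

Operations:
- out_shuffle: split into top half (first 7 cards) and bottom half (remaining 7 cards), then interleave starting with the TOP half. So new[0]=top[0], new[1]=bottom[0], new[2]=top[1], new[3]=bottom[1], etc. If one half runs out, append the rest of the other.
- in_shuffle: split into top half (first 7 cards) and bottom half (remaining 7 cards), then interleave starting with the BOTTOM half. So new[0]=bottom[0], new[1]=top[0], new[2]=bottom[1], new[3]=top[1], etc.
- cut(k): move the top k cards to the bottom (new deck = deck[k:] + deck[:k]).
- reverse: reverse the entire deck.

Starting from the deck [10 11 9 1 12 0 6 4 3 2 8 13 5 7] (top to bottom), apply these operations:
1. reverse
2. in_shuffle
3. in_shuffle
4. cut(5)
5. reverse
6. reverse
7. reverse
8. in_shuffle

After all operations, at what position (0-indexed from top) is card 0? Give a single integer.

After op 1 (reverse): [7 5 13 8 2 3 4 6 0 12 1 9 11 10]
After op 2 (in_shuffle): [6 7 0 5 12 13 1 8 9 2 11 3 10 4]
After op 3 (in_shuffle): [8 6 9 7 2 0 11 5 3 12 10 13 4 1]
After op 4 (cut(5)): [0 11 5 3 12 10 13 4 1 8 6 9 7 2]
After op 5 (reverse): [2 7 9 6 8 1 4 13 10 12 3 5 11 0]
After op 6 (reverse): [0 11 5 3 12 10 13 4 1 8 6 9 7 2]
After op 7 (reverse): [2 7 9 6 8 1 4 13 10 12 3 5 11 0]
After op 8 (in_shuffle): [13 2 10 7 12 9 3 6 5 8 11 1 0 4]
Card 0 is at position 12.

Answer: 12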